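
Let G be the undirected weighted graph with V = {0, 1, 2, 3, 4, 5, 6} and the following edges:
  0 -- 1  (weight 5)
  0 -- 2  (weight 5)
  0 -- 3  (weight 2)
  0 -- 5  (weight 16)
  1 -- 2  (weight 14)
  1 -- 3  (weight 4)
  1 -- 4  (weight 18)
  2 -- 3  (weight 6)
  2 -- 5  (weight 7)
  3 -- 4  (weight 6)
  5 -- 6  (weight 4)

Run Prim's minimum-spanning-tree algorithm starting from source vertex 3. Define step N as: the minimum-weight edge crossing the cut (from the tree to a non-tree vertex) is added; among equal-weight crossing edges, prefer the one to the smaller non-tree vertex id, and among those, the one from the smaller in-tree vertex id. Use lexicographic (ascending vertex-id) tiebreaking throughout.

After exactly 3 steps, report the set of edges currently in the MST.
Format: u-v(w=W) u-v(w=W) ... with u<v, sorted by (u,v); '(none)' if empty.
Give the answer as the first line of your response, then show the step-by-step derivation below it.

0-2(w=5) 0-3(w=2) 1-3(w=4)

step 1: add edge 0-3 (w=2); MST = {0-3(w=2)}
step 2: add edge 1-3 (w=4); MST = {0-3(w=2) 1-3(w=4)}
step 3: add edge 0-2 (w=5); MST = {0-2(w=5) 0-3(w=2) 1-3(w=4)}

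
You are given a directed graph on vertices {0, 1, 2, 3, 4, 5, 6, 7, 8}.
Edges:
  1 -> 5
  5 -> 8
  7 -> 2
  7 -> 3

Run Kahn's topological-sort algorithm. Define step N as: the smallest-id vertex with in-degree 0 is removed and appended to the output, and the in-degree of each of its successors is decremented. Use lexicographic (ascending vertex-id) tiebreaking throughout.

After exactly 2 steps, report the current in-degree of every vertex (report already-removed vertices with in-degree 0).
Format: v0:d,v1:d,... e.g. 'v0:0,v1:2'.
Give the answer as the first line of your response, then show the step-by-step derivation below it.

v0:0,v1:0,v2:1,v3:1,v4:0,v5:0,v6:0,v7:0,v8:1

step 1: output 0; order=[0]; indeg=(0,0,1,1,0,1,0,0,1)
step 2: output 1; order=[0,1]; indeg=(0,0,1,1,0,0,0,0,1)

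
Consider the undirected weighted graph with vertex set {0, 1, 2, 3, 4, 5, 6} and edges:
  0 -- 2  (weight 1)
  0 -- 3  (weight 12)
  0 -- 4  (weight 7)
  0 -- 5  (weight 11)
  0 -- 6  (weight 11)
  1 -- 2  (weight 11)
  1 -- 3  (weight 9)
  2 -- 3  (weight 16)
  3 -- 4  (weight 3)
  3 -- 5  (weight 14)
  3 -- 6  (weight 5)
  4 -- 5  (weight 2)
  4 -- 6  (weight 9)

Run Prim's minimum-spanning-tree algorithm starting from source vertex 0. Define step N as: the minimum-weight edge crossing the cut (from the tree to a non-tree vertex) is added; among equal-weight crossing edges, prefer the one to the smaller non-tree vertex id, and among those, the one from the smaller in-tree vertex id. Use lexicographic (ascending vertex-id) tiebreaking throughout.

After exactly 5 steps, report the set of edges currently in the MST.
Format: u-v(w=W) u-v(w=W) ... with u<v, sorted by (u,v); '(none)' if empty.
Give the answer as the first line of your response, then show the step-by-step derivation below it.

0-2(w=1) 0-4(w=7) 3-4(w=3) 3-6(w=5) 4-5(w=2)

step 1: add edge 0-2 (w=1); MST = {0-2(w=1)}
step 2: add edge 0-4 (w=7); MST = {0-2(w=1) 0-4(w=7)}
step 3: add edge 4-5 (w=2); MST = {0-2(w=1) 0-4(w=7) 4-5(w=2)}
step 4: add edge 3-4 (w=3); MST = {0-2(w=1) 0-4(w=7) 3-4(w=3) 4-5(w=2)}
step 5: add edge 3-6 (w=5); MST = {0-2(w=1) 0-4(w=7) 3-4(w=3) 3-6(w=5) 4-5(w=2)}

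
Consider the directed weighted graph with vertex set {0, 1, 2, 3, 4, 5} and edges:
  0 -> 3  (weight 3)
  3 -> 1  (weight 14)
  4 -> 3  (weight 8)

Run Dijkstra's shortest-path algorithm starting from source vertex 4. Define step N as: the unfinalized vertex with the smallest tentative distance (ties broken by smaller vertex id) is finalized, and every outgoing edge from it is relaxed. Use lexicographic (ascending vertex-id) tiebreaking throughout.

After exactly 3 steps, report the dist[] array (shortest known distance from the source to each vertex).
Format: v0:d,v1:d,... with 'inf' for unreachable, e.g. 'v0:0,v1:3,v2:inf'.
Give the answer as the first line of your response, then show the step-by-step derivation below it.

v0:inf,v1:22,v2:inf,v3:8,v4:0,v5:inf

step 1: dist = v0:inf,v1:inf,v2:inf,v3:8,v4:0,v5:inf
step 2: dist = v0:inf,v1:22,v2:inf,v3:8,v4:0,v5:inf
step 3: dist = v0:inf,v1:22,v2:inf,v3:8,v4:0,v5:inf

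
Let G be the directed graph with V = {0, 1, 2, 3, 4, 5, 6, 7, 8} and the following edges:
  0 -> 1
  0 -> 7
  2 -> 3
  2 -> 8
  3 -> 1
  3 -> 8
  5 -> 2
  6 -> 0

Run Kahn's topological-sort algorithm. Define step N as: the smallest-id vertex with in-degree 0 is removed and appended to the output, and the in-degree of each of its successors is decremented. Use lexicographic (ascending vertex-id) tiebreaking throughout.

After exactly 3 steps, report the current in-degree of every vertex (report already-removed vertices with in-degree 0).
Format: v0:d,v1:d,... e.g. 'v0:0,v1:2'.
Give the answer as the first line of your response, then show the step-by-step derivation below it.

v0:1,v1:2,v2:0,v3:0,v4:0,v5:0,v6:0,v7:1,v8:1

step 1: output 4; order=[4]; indeg=(1,2,1,1,0,0,0,1,2)
step 2: output 5; order=[4,5]; indeg=(1,2,0,1,0,0,0,1,2)
step 3: output 2; order=[4,5,2]; indeg=(1,2,0,0,0,0,0,1,1)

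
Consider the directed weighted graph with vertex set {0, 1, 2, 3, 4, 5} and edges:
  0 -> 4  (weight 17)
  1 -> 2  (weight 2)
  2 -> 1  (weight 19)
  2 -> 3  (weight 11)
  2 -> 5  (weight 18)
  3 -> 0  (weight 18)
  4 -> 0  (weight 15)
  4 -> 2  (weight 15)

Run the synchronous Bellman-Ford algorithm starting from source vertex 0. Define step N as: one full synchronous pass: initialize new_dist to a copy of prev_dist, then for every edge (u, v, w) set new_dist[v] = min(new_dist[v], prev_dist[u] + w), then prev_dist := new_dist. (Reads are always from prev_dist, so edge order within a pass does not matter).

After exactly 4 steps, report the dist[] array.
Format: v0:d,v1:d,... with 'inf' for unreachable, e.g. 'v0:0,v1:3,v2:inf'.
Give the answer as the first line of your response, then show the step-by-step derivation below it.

v0:0,v1:51,v2:32,v3:43,v4:17,v5:50

step 1: dist = v0:0,v1:inf,v2:inf,v3:inf,v4:17,v5:inf
step 2: dist = v0:0,v1:inf,v2:32,v3:inf,v4:17,v5:inf
step 3: dist = v0:0,v1:51,v2:32,v3:43,v4:17,v5:50
step 4: dist = v0:0,v1:51,v2:32,v3:43,v4:17,v5:50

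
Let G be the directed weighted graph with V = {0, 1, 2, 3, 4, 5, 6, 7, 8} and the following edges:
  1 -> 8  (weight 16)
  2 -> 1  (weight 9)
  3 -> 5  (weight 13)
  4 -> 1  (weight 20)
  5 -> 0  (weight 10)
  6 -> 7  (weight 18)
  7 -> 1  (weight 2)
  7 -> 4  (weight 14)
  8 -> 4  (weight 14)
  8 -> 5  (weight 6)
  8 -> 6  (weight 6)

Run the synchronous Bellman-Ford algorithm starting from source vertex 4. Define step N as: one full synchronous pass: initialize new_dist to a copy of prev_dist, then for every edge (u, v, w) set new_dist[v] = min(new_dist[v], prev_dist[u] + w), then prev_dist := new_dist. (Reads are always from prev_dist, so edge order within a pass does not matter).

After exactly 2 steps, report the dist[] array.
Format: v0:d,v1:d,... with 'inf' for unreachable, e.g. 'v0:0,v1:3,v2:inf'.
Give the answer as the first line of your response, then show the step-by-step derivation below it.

v0:inf,v1:20,v2:inf,v3:inf,v4:0,v5:inf,v6:inf,v7:inf,v8:36

step 1: dist = v0:inf,v1:20,v2:inf,v3:inf,v4:0,v5:inf,v6:inf,v7:inf,v8:inf
step 2: dist = v0:inf,v1:20,v2:inf,v3:inf,v4:0,v5:inf,v6:inf,v7:inf,v8:36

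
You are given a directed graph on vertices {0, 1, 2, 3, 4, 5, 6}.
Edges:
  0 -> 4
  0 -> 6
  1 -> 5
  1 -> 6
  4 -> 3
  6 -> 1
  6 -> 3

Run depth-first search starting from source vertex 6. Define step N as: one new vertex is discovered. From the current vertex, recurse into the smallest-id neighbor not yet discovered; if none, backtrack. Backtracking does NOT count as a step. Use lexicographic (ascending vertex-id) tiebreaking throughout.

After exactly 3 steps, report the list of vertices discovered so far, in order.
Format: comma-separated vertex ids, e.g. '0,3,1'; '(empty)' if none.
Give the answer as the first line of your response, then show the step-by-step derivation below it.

6,1,5

step 1: discover 6; path=6; order=6
step 2: discover 1; path=6>1; order=6,1
step 3: discover 5; path=6>1>5; order=6,1,5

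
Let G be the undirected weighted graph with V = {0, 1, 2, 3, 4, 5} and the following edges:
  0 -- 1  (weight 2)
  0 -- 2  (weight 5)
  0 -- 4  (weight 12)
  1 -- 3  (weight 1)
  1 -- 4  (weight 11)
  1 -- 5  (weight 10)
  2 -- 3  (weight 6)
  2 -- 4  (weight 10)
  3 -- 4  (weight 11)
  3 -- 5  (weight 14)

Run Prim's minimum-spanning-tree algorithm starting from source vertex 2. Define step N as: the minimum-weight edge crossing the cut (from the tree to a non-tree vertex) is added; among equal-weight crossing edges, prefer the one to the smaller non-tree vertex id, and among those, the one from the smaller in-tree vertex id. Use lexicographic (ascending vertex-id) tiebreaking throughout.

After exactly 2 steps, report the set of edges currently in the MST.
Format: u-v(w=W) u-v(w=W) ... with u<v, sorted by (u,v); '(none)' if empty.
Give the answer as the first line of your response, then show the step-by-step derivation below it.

0-1(w=2) 0-2(w=5)

step 1: add edge 0-2 (w=5); MST = {0-2(w=5)}
step 2: add edge 0-1 (w=2); MST = {0-1(w=2) 0-2(w=5)}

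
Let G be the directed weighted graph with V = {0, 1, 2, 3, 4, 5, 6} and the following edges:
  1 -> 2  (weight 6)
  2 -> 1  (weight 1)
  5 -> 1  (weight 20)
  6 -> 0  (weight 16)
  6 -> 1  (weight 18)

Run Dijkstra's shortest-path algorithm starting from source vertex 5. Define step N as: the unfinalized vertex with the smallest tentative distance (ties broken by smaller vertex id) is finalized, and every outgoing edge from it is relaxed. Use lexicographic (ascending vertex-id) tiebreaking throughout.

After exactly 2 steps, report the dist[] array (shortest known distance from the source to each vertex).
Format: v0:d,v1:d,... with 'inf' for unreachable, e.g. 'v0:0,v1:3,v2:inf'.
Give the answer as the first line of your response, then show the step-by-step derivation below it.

v0:inf,v1:20,v2:26,v3:inf,v4:inf,v5:0,v6:inf

step 1: dist = v0:inf,v1:20,v2:inf,v3:inf,v4:inf,v5:0,v6:inf
step 2: dist = v0:inf,v1:20,v2:26,v3:inf,v4:inf,v5:0,v6:inf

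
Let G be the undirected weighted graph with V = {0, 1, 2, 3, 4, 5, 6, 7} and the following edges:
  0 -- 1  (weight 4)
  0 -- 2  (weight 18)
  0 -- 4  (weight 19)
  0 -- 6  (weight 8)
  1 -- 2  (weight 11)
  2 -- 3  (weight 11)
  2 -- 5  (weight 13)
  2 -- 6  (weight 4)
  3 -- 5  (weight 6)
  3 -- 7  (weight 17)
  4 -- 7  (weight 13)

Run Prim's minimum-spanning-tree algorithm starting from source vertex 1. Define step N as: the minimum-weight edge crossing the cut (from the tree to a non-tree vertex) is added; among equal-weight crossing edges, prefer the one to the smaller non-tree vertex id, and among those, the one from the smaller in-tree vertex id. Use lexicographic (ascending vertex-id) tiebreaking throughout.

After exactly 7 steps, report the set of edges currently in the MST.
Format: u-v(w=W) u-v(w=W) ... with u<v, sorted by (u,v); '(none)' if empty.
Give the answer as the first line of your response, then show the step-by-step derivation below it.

0-1(w=4) 0-6(w=8) 2-3(w=11) 2-6(w=4) 3-5(w=6) 3-7(w=17) 4-7(w=13)

step 1: add edge 0-1 (w=4); MST = {0-1(w=4)}
step 2: add edge 0-6 (w=8); MST = {0-1(w=4) 0-6(w=8)}
step 3: add edge 2-6 (w=4); MST = {0-1(w=4) 0-6(w=8) 2-6(w=4)}
step 4: add edge 2-3 (w=11); MST = {0-1(w=4) 0-6(w=8) 2-3(w=11) 2-6(w=4)}
step 5: add edge 3-5 (w=6); MST = {0-1(w=4) 0-6(w=8) 2-3(w=11) 2-6(w=4) 3-5(w=6)}
step 6: add edge 3-7 (w=17); MST = {0-1(w=4) 0-6(w=8) 2-3(w=11) 2-6(w=4) 3-5(w=6) 3-7(w=17)}
step 7: add edge 4-7 (w=13); MST = {0-1(w=4) 0-6(w=8) 2-3(w=11) 2-6(w=4) 3-5(w=6) 3-7(w=17) 4-7(w=13)}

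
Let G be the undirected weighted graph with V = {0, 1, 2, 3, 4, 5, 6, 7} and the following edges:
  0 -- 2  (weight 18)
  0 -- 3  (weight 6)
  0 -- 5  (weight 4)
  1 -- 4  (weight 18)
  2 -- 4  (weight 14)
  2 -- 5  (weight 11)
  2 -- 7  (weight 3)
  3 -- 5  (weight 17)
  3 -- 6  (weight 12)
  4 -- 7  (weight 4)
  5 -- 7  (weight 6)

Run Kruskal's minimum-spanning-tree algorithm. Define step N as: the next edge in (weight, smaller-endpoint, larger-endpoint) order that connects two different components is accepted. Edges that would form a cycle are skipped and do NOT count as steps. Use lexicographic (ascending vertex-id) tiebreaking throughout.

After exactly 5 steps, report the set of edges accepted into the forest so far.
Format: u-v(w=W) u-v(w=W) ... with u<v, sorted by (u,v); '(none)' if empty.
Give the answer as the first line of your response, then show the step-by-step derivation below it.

0-3(w=6) 0-5(w=4) 2-7(w=3) 4-7(w=4) 5-7(w=6)

step 1: add edge 2-7 (w=3); MST = {2-7(w=3)}
step 2: add edge 0-5 (w=4); MST = {0-5(w=4) 2-7(w=3)}
step 3: add edge 4-7 (w=4); MST = {0-5(w=4) 2-7(w=3) 4-7(w=4)}
step 4: add edge 0-3 (w=6); MST = {0-3(w=6) 0-5(w=4) 2-7(w=3) 4-7(w=4)}
step 5: add edge 5-7 (w=6); MST = {0-3(w=6) 0-5(w=4) 2-7(w=3) 4-7(w=4) 5-7(w=6)}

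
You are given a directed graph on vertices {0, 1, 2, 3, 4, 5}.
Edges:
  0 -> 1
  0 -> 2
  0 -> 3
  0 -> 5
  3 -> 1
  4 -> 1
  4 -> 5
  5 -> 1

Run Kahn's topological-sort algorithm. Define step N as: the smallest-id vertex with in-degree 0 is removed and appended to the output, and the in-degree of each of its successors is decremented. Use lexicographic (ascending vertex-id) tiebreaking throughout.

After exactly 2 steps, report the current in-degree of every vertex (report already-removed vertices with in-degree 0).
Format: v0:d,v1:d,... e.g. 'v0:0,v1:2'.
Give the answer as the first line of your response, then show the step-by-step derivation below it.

v0:0,v1:3,v2:0,v3:0,v4:0,v5:1

step 1: output 0; order=[0]; indeg=(0,3,0,0,0,1)
step 2: output 2; order=[0,2]; indeg=(0,3,0,0,0,1)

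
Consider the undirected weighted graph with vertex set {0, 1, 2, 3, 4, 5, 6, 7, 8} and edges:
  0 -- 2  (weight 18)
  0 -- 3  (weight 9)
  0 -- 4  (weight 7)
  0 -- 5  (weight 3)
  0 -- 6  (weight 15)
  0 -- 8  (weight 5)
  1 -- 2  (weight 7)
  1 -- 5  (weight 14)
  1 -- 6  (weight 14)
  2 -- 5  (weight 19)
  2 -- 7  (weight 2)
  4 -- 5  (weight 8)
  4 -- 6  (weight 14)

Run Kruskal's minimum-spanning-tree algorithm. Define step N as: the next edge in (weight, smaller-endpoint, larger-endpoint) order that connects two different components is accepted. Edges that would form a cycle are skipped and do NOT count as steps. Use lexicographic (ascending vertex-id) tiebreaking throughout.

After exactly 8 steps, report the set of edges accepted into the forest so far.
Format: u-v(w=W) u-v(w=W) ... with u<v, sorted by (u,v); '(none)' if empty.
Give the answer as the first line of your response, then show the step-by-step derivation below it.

0-3(w=9) 0-4(w=7) 0-5(w=3) 0-8(w=5) 1-2(w=7) 1-5(w=14) 1-6(w=14) 2-7(w=2)

step 1: add edge 2-7 (w=2); MST = {2-7(w=2)}
step 2: add edge 0-5 (w=3); MST = {0-5(w=3) 2-7(w=2)}
step 3: add edge 0-8 (w=5); MST = {0-5(w=3) 0-8(w=5) 2-7(w=2)}
step 4: add edge 0-4 (w=7); MST = {0-4(w=7) 0-5(w=3) 0-8(w=5) 2-7(w=2)}
step 5: add edge 1-2 (w=7); MST = {0-4(w=7) 0-5(w=3) 0-8(w=5) 1-2(w=7) 2-7(w=2)}
step 6: add edge 0-3 (w=9); MST = {0-3(w=9) 0-4(w=7) 0-5(w=3) 0-8(w=5) 1-2(w=7) 2-7(w=2)}
step 7: add edge 1-5 (w=14); MST = {0-3(w=9) 0-4(w=7) 0-5(w=3) 0-8(w=5) 1-2(w=7) 1-5(w=14) 2-7(w=2)}
step 8: add edge 1-6 (w=14); MST = {0-3(w=9) 0-4(w=7) 0-5(w=3) 0-8(w=5) 1-2(w=7) 1-5(w=14) 1-6(w=14) 2-7(w=2)}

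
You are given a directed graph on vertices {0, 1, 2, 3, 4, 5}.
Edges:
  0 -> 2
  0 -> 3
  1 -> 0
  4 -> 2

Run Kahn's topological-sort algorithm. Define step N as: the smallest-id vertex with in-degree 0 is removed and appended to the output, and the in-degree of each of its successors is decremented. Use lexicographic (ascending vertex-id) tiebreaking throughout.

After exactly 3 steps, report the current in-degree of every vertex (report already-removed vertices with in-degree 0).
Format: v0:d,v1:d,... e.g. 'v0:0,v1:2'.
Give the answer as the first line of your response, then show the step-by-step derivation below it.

v0:0,v1:0,v2:1,v3:0,v4:0,v5:0

step 1: output 1; order=[1]; indeg=(0,0,2,1,0,0)
step 2: output 0; order=[1,0]; indeg=(0,0,1,0,0,0)
step 3: output 3; order=[1,0,3]; indeg=(0,0,1,0,0,0)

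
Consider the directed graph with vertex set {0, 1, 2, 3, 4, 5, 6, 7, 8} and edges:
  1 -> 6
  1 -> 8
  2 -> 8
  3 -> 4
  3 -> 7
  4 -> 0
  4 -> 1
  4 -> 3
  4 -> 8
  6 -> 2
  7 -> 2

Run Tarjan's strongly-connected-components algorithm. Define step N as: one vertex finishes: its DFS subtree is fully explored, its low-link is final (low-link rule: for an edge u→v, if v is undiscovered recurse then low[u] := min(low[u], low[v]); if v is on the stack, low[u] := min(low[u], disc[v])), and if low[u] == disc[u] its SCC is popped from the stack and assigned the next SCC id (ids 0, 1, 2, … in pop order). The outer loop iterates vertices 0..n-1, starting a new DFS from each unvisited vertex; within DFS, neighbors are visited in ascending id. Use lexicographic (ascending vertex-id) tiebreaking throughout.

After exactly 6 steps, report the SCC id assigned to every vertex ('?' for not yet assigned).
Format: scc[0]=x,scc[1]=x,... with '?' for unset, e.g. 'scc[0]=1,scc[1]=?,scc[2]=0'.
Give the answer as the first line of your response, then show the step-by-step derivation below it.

scc[0]=0,scc[1]=4,scc[2]=2,scc[3]=?,scc[4]=?,scc[5]=?,scc[6]=3,scc[7]=?,scc[8]=1

step 1: low=(low[0]=0,low[1]=?,low[2]=?,low[3]=?,low[4]=?,low[5]=?,low[6]=?,low[7]=?,low[8]=?); scc=(scc[0]=0,scc[1]=?,scc[2]=?,scc[3]=?,scc[4]=?,scc[5]=?,scc[6]=?,scc[7]=?,scc[8]=?)
step 2: low=(low[0]=0,low[1]=1,low[2]=3,low[3]=?,low[4]=?,low[5]=?,low[6]=2,low[7]=?,low[8]=4); scc=(scc[0]=0,scc[1]=?,scc[2]=?,scc[3]=?,scc[4]=?,scc[5]=?,scc[6]=?,scc[7]=?,scc[8]=1)
step 3: low=(low[0]=0,low[1]=1,low[2]=3,low[3]=?,low[4]=?,low[5]=?,low[6]=2,low[7]=?,low[8]=4); scc=(scc[0]=0,scc[1]=?,scc[2]=2,scc[3]=?,scc[4]=?,scc[5]=?,scc[6]=?,scc[7]=?,scc[8]=1)
step 4: low=(low[0]=0,low[1]=1,low[2]=3,low[3]=?,low[4]=?,low[5]=?,low[6]=2,low[7]=?,low[8]=4); scc=(scc[0]=0,scc[1]=?,scc[2]=2,scc[3]=?,scc[4]=?,scc[5]=?,scc[6]=3,scc[7]=?,scc[8]=1)
step 5: low=(low[0]=0,low[1]=1,low[2]=3,low[3]=?,low[4]=?,low[5]=?,low[6]=2,low[7]=?,low[8]=4); scc=(scc[0]=0,scc[1]=4,scc[2]=2,scc[3]=?,scc[4]=?,scc[5]=?,scc[6]=3,scc[7]=?,scc[8]=1)
step 6: low=(low[0]=0,low[1]=1,low[2]=3,low[3]=5,low[4]=5,low[5]=?,low[6]=2,low[7]=?,low[8]=4); scc=(scc[0]=0,scc[1]=4,scc[2]=2,scc[3]=?,scc[4]=?,scc[5]=?,scc[6]=3,scc[7]=?,scc[8]=1)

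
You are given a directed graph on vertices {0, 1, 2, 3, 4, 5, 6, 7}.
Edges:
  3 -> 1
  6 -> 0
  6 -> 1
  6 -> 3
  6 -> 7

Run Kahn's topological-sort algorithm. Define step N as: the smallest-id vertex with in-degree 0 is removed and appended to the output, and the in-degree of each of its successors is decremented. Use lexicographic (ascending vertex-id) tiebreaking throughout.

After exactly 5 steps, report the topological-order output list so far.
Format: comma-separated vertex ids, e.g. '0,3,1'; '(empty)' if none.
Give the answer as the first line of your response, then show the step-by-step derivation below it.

2,4,5,6,0

step 1: output 2; order=[2]; indeg=(1,2,0,1,0,0,0,1)
step 2: output 4; order=[2,4]; indeg=(1,2,0,1,0,0,0,1)
step 3: output 5; order=[2,4,5]; indeg=(1,2,0,1,0,0,0,1)
step 4: output 6; order=[2,4,5,6]; indeg=(0,1,0,0,0,0,0,0)
step 5: output 0; order=[2,4,5,6,0]; indeg=(0,1,0,0,0,0,0,0)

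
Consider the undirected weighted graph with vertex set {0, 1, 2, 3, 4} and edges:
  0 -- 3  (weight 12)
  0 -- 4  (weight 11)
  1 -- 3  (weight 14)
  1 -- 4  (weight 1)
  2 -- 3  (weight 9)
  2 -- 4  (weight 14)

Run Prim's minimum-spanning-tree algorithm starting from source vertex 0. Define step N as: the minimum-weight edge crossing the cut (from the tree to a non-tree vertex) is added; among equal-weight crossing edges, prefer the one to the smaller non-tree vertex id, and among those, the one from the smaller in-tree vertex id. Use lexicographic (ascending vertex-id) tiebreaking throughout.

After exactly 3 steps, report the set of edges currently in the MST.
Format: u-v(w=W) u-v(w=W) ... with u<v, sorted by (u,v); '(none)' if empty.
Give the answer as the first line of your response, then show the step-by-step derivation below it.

0-3(w=12) 0-4(w=11) 1-4(w=1)

step 1: add edge 0-4 (w=11); MST = {0-4(w=11)}
step 2: add edge 1-4 (w=1); MST = {0-4(w=11) 1-4(w=1)}
step 3: add edge 0-3 (w=12); MST = {0-3(w=12) 0-4(w=11) 1-4(w=1)}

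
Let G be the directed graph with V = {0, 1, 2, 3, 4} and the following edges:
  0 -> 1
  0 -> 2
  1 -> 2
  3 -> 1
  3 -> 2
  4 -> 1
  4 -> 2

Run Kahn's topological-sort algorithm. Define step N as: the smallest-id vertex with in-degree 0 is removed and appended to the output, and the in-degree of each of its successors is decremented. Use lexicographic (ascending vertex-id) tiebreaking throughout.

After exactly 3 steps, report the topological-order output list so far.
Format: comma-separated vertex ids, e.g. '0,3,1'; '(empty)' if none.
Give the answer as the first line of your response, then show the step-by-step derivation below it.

0,3,4

step 1: output 0; order=[0]; indeg=(0,2,3,0,0)
step 2: output 3; order=[0,3]; indeg=(0,1,2,0,0)
step 3: output 4; order=[0,3,4]; indeg=(0,0,1,0,0)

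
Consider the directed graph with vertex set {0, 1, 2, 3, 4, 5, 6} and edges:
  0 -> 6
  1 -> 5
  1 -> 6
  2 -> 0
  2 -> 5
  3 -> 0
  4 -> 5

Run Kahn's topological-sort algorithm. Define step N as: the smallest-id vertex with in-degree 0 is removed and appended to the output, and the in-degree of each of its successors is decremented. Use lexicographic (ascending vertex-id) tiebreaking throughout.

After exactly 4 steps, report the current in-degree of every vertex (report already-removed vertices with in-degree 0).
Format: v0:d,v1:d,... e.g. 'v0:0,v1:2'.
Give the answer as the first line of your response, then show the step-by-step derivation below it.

v0:0,v1:0,v2:0,v3:0,v4:0,v5:1,v6:0

step 1: output 1; order=[1]; indeg=(2,0,0,0,0,2,1)
step 2: output 2; order=[1,2]; indeg=(1,0,0,0,0,1,1)
step 3: output 3; order=[1,2,3]; indeg=(0,0,0,0,0,1,1)
step 4: output 0; order=[1,2,3,0]; indeg=(0,0,0,0,0,1,0)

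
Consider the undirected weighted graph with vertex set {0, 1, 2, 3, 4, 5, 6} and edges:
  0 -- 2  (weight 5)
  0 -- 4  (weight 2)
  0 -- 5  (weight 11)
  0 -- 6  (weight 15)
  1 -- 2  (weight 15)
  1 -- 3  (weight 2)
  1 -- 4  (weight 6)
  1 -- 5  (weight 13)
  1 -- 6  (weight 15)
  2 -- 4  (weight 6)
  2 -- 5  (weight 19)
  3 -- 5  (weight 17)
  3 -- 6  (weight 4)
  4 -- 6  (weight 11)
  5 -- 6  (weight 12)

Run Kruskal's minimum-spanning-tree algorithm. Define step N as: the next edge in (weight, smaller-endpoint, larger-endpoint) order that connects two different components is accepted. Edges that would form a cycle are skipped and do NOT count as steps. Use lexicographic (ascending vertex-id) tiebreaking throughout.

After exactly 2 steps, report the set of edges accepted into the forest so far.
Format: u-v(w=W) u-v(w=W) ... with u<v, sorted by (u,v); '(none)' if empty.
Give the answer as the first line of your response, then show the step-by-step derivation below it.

0-4(w=2) 1-3(w=2)

step 1: add edge 0-4 (w=2); MST = {0-4(w=2)}
step 2: add edge 1-3 (w=2); MST = {0-4(w=2) 1-3(w=2)}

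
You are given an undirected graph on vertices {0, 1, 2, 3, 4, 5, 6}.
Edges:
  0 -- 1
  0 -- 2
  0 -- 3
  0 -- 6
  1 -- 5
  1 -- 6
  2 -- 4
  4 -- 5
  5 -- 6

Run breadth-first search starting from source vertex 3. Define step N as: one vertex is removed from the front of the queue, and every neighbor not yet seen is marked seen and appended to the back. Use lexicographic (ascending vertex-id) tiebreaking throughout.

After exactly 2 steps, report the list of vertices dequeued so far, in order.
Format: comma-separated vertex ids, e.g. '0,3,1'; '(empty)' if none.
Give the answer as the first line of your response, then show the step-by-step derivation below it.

3,0

step 1: dequeue 3; queue=[0]; order=3
step 2: dequeue 0; queue=[1,2,6]; order=3,0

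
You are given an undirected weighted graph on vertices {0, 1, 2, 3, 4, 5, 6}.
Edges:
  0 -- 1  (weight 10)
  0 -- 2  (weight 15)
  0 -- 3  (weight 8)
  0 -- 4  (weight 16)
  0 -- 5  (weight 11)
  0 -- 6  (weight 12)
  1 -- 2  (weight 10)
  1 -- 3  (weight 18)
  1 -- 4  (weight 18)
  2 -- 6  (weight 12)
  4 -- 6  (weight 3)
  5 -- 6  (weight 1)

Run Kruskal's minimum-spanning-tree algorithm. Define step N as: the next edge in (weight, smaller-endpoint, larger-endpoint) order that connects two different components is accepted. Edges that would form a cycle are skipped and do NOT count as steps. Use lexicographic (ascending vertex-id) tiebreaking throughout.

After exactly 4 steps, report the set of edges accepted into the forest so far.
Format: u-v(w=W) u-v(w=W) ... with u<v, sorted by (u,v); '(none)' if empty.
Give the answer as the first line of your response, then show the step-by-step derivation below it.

0-1(w=10) 0-3(w=8) 4-6(w=3) 5-6(w=1)

step 1: add edge 5-6 (w=1); MST = {5-6(w=1)}
step 2: add edge 4-6 (w=3); MST = {4-6(w=3) 5-6(w=1)}
step 3: add edge 0-3 (w=8); MST = {0-3(w=8) 4-6(w=3) 5-6(w=1)}
step 4: add edge 0-1 (w=10); MST = {0-1(w=10) 0-3(w=8) 4-6(w=3) 5-6(w=1)}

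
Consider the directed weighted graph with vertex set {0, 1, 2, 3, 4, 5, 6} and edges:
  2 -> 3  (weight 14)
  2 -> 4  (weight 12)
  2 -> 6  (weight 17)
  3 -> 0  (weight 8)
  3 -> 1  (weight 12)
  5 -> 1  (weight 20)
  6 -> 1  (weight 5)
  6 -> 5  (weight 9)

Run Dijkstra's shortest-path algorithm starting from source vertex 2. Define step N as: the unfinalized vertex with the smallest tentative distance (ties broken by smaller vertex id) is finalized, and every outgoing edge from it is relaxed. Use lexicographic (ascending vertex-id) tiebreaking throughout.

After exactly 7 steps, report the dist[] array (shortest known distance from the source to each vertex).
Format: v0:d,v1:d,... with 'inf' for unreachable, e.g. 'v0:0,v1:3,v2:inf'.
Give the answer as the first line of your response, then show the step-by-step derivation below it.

v0:22,v1:22,v2:0,v3:14,v4:12,v5:26,v6:17

step 1: dist = v0:inf,v1:inf,v2:0,v3:14,v4:12,v5:inf,v6:17
step 2: dist = v0:inf,v1:inf,v2:0,v3:14,v4:12,v5:inf,v6:17
step 3: dist = v0:22,v1:26,v2:0,v3:14,v4:12,v5:inf,v6:17
step 4: dist = v0:22,v1:22,v2:0,v3:14,v4:12,v5:26,v6:17
step 5: dist = v0:22,v1:22,v2:0,v3:14,v4:12,v5:26,v6:17
step 6: dist = v0:22,v1:22,v2:0,v3:14,v4:12,v5:26,v6:17
step 7: dist = v0:22,v1:22,v2:0,v3:14,v4:12,v5:26,v6:17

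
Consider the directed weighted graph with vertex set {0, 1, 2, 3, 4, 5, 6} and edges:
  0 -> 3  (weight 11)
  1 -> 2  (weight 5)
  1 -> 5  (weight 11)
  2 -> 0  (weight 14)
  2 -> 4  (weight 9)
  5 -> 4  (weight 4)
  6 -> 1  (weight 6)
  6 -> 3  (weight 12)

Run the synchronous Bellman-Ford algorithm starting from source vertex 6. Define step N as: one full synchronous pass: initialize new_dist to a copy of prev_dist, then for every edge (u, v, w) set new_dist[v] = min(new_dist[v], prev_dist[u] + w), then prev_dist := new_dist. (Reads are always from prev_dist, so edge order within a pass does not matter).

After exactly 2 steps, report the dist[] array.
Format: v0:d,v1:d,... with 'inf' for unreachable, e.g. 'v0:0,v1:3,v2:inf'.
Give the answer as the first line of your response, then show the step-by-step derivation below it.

v0:inf,v1:6,v2:11,v3:12,v4:inf,v5:17,v6:0

step 1: dist = v0:inf,v1:6,v2:inf,v3:12,v4:inf,v5:inf,v6:0
step 2: dist = v0:inf,v1:6,v2:11,v3:12,v4:inf,v5:17,v6:0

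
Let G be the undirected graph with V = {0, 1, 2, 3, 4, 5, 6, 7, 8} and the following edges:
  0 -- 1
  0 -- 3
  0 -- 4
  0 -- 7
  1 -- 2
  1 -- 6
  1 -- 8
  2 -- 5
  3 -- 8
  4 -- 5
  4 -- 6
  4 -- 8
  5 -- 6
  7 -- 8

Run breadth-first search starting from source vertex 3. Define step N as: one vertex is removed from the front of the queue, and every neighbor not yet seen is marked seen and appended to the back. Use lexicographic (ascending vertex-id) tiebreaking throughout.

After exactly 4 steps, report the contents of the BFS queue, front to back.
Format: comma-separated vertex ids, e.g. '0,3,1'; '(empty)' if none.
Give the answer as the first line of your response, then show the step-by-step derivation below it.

4,7,2,6

step 1: dequeue 3; queue=[0,8]; order=3
step 2: dequeue 0; queue=[8,1,4,7]; order=3,0
step 3: dequeue 8; queue=[1,4,7]; order=3,0,8
step 4: dequeue 1; queue=[4,7,2,6]; order=3,0,8,1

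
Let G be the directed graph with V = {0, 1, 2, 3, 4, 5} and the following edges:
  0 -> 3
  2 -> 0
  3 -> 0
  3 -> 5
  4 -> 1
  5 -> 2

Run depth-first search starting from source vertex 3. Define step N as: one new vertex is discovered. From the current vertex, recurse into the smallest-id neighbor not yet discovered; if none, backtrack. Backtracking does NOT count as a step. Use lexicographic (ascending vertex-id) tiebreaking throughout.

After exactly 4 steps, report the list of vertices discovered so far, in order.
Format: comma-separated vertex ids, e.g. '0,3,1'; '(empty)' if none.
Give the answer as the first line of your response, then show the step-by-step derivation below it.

3,0,5,2

step 1: discover 3; path=3; order=3
step 2: discover 0; path=3>0; order=3,0
step 3: discover 5; path=3>5; order=3,0,5
step 4: discover 2; path=3>5>2; order=3,0,5,2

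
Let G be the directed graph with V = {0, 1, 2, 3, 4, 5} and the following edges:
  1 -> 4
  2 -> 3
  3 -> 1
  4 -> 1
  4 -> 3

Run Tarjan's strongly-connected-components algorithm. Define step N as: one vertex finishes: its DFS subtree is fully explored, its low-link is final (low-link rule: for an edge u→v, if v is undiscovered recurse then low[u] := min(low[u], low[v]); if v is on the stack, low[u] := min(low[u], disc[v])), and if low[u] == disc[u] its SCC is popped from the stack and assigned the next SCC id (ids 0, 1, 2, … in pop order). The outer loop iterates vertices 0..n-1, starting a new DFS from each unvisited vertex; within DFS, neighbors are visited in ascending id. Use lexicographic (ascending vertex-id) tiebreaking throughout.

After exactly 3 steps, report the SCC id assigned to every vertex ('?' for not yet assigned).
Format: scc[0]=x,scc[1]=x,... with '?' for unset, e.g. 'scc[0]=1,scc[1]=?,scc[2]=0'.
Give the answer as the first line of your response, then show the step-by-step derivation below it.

scc[0]=0,scc[1]=?,scc[2]=?,scc[3]=?,scc[4]=?,scc[5]=?

step 1: low=(low[0]=0,low[1]=?,low[2]=?,low[3]=?,low[4]=?,low[5]=?); scc=(scc[0]=0,scc[1]=?,scc[2]=?,scc[3]=?,scc[4]=?,scc[5]=?)
step 2: low=(low[0]=0,low[1]=1,low[2]=?,low[3]=1,low[4]=1,low[5]=?); scc=(scc[0]=0,scc[1]=?,scc[2]=?,scc[3]=?,scc[4]=?,scc[5]=?)
step 3: low=(low[0]=0,low[1]=1,low[2]=?,low[3]=1,low[4]=1,low[5]=?); scc=(scc[0]=0,scc[1]=?,scc[2]=?,scc[3]=?,scc[4]=?,scc[5]=?)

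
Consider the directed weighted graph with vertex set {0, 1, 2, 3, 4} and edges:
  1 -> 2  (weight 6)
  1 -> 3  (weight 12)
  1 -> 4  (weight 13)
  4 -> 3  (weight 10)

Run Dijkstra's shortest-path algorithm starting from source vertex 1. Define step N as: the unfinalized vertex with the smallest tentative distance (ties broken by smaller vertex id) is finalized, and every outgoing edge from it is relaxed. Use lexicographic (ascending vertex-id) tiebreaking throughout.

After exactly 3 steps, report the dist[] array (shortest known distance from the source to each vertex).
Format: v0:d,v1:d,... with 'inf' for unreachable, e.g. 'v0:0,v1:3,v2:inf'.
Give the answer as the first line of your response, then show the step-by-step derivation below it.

v0:inf,v1:0,v2:6,v3:12,v4:13

step 1: dist = v0:inf,v1:0,v2:6,v3:12,v4:13
step 2: dist = v0:inf,v1:0,v2:6,v3:12,v4:13
step 3: dist = v0:inf,v1:0,v2:6,v3:12,v4:13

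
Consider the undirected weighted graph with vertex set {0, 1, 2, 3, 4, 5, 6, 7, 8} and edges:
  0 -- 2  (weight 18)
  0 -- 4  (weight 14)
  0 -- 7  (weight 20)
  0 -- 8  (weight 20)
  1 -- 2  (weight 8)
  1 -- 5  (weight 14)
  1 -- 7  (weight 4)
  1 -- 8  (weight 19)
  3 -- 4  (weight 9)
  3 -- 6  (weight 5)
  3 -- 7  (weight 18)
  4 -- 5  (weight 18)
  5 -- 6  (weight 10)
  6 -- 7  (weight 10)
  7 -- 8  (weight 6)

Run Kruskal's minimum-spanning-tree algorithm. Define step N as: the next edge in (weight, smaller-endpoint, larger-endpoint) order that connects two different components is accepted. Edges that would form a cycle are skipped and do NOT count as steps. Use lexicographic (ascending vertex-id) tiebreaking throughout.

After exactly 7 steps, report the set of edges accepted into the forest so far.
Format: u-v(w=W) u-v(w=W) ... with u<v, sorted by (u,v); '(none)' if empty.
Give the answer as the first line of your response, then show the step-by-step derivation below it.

1-2(w=8) 1-7(w=4) 3-4(w=9) 3-6(w=5) 5-6(w=10) 6-7(w=10) 7-8(w=6)

step 1: add edge 1-7 (w=4); MST = {1-7(w=4)}
step 2: add edge 3-6 (w=5); MST = {1-7(w=4) 3-6(w=5)}
step 3: add edge 7-8 (w=6); MST = {1-7(w=4) 3-6(w=5) 7-8(w=6)}
step 4: add edge 1-2 (w=8); MST = {1-2(w=8) 1-7(w=4) 3-6(w=5) 7-8(w=6)}
step 5: add edge 3-4 (w=9); MST = {1-2(w=8) 1-7(w=4) 3-4(w=9) 3-6(w=5) 7-8(w=6)}
step 6: add edge 5-6 (w=10); MST = {1-2(w=8) 1-7(w=4) 3-4(w=9) 3-6(w=5) 5-6(w=10) 7-8(w=6)}
step 7: add edge 6-7 (w=10); MST = {1-2(w=8) 1-7(w=4) 3-4(w=9) 3-6(w=5) 5-6(w=10) 6-7(w=10) 7-8(w=6)}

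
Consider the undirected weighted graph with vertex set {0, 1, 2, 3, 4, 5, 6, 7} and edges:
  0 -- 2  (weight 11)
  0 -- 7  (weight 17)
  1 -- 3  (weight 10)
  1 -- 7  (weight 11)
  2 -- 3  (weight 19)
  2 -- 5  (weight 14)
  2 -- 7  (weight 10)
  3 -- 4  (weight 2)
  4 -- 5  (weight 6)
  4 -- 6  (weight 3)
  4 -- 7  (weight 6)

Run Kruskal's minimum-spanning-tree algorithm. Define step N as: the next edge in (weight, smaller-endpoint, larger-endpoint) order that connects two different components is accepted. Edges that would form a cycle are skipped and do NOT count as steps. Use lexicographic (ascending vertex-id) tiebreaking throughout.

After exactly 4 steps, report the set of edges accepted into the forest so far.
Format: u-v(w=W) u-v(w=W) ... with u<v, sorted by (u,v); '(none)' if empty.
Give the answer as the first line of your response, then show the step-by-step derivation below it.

3-4(w=2) 4-5(w=6) 4-6(w=3) 4-7(w=6)

step 1: add edge 3-4 (w=2); MST = {3-4(w=2)}
step 2: add edge 4-6 (w=3); MST = {3-4(w=2) 4-6(w=3)}
step 3: add edge 4-5 (w=6); MST = {3-4(w=2) 4-5(w=6) 4-6(w=3)}
step 4: add edge 4-7 (w=6); MST = {3-4(w=2) 4-5(w=6) 4-6(w=3) 4-7(w=6)}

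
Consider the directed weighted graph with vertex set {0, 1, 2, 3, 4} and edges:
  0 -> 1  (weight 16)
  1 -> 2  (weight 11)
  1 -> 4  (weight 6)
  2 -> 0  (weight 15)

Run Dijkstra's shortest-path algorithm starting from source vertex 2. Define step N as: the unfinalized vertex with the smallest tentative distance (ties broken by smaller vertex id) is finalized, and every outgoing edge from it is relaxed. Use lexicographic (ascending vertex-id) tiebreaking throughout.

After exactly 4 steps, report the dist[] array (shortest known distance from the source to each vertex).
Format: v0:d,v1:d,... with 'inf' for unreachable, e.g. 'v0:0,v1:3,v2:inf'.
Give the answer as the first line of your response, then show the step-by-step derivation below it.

v0:15,v1:31,v2:0,v3:inf,v4:37

step 1: dist = v0:15,v1:inf,v2:0,v3:inf,v4:inf
step 2: dist = v0:15,v1:31,v2:0,v3:inf,v4:inf
step 3: dist = v0:15,v1:31,v2:0,v3:inf,v4:37
step 4: dist = v0:15,v1:31,v2:0,v3:inf,v4:37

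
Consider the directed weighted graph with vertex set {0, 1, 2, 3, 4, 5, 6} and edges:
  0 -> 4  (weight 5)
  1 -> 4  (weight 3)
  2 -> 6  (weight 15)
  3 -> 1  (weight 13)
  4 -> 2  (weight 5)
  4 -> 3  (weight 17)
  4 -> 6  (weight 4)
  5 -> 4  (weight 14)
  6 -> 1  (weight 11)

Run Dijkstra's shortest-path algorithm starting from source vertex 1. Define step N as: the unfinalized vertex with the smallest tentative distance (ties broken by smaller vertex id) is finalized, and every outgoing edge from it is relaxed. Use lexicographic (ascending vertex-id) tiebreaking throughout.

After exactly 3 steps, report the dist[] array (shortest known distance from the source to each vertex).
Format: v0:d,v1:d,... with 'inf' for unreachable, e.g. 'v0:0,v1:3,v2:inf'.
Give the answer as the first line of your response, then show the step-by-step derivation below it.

v0:inf,v1:0,v2:8,v3:20,v4:3,v5:inf,v6:7

step 1: dist = v0:inf,v1:0,v2:inf,v3:inf,v4:3,v5:inf,v6:inf
step 2: dist = v0:inf,v1:0,v2:8,v3:20,v4:3,v5:inf,v6:7
step 3: dist = v0:inf,v1:0,v2:8,v3:20,v4:3,v5:inf,v6:7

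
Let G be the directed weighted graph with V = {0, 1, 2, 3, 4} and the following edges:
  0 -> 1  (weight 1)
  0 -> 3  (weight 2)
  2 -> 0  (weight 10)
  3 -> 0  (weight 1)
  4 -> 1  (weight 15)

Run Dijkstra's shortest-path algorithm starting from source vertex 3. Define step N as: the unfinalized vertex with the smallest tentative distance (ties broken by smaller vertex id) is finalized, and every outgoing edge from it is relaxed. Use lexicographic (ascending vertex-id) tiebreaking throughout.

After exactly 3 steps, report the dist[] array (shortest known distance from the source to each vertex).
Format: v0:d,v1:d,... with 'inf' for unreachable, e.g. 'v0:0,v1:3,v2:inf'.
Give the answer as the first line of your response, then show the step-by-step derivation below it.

v0:1,v1:2,v2:inf,v3:0,v4:inf

step 1: dist = v0:1,v1:inf,v2:inf,v3:0,v4:inf
step 2: dist = v0:1,v1:2,v2:inf,v3:0,v4:inf
step 3: dist = v0:1,v1:2,v2:inf,v3:0,v4:inf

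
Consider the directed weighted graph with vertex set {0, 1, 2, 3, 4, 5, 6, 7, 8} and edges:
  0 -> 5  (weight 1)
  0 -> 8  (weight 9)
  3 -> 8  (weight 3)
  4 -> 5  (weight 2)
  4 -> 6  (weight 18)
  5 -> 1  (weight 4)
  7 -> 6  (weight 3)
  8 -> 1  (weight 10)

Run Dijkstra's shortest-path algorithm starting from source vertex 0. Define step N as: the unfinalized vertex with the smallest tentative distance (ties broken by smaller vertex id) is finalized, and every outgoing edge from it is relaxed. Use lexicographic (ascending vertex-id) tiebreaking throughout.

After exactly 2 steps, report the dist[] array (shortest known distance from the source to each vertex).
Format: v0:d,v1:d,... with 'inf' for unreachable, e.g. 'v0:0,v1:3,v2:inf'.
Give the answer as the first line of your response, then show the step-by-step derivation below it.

v0:0,v1:5,v2:inf,v3:inf,v4:inf,v5:1,v6:inf,v7:inf,v8:9

step 1: dist = v0:0,v1:inf,v2:inf,v3:inf,v4:inf,v5:1,v6:inf,v7:inf,v8:9
step 2: dist = v0:0,v1:5,v2:inf,v3:inf,v4:inf,v5:1,v6:inf,v7:inf,v8:9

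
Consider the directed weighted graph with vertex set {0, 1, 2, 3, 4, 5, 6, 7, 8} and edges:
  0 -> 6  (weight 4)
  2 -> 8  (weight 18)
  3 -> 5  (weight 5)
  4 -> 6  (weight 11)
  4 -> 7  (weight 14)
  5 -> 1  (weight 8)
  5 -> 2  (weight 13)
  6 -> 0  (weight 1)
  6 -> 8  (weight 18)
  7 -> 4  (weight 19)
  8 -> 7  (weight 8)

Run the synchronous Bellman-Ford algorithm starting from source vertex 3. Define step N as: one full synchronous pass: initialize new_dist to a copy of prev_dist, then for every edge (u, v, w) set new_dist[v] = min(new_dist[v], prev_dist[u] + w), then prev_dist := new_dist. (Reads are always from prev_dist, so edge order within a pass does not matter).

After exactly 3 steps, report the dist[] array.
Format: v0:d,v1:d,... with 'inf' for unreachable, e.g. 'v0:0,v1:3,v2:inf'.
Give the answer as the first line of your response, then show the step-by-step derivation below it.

v0:inf,v1:13,v2:18,v3:0,v4:inf,v5:5,v6:inf,v7:inf,v8:36

step 1: dist = v0:inf,v1:inf,v2:inf,v3:0,v4:inf,v5:5,v6:inf,v7:inf,v8:inf
step 2: dist = v0:inf,v1:13,v2:18,v3:0,v4:inf,v5:5,v6:inf,v7:inf,v8:inf
step 3: dist = v0:inf,v1:13,v2:18,v3:0,v4:inf,v5:5,v6:inf,v7:inf,v8:36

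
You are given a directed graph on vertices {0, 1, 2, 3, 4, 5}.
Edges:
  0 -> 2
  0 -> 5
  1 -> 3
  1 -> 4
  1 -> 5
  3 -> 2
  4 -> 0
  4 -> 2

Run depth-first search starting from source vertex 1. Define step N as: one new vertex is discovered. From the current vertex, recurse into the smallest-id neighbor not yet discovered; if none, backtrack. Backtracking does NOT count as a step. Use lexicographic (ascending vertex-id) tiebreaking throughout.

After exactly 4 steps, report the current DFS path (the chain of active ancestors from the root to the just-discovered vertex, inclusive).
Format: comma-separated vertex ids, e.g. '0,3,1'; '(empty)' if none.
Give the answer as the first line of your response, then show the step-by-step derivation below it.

1,4

step 1: discover 1; path=1; order=1
step 2: discover 3; path=1>3; order=1,3
step 3: discover 2; path=1>3>2; order=1,3,2
step 4: discover 4; path=1>4; order=1,3,2,4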